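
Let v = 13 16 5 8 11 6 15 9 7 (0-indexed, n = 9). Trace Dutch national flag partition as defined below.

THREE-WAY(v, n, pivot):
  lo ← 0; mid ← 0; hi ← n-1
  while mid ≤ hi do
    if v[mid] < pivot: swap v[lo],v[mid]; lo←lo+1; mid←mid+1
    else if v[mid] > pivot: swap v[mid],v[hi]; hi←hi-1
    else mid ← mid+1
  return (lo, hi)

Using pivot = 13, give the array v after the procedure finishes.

pivot = 13; lo=0, mid=0, hi=8
v[mid]=13=13: mid=1
v[mid]=16>13: swap v[1],v[8]; hi=7 → 13 7 5 8 11 6 15 9 16
v[mid]=7<13: swap v[0],v[1]; lo=1,mid=2 → 7 13 5 8 11 6 15 9 16
v[mid]=5<13: swap v[1],v[2]; lo=2,mid=3 → 7 5 13 8 11 6 15 9 16
v[mid]=8<13: swap v[2],v[3]; lo=3,mid=4 → 7 5 8 13 11 6 15 9 16
v[mid]=11<13: swap v[3],v[4]; lo=4,mid=5 → 7 5 8 11 13 6 15 9 16
v[mid]=6<13: swap v[4],v[5]; lo=5,mid=6 → 7 5 8 11 6 13 15 9 16
v[mid]=15>13: swap v[6],v[7]; hi=6 → 7 5 8 11 6 13 9 15 16
v[mid]=9<13: swap v[5],v[6]; lo=6,mid=7 → 7 5 8 11 6 9 13 15 16
end: lo=6, hi=6; v = 7 5 8 11 6 9 13 15 16

7 5 8 11 6 9 13 15 16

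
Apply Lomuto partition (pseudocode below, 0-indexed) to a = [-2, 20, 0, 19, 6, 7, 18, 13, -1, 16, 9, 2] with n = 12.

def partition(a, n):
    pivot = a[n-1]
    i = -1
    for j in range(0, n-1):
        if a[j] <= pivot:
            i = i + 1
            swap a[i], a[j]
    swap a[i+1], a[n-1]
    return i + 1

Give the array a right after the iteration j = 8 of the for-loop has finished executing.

[-2, 0, -1, 19, 6, 7, 18, 13, 20, 16, 9, 2]

pivot=2, i=-1
j=0: -2≤2, i=0, swap(0,0) ⇒ [-2, 20, 0, 19, 6, 7, 18, 13, -1, 16, 9, 2]
j=1: 20>2, skip
j=2: 0≤2, i=1, swap(1,2) ⇒ [-2, 0, 20, 19, 6, 7, 18, 13, -1, 16, 9, 2]
j=3: 19>2, skip
j=4: 6>2, skip
j=5: 7>2, skip
j=6: 18>2, skip
j=7: 13>2, skip
j=8: -1≤2, i=2, swap(2,8) ⇒ [-2, 0, -1, 19, 6, 7, 18, 13, 20, 16, 9, 2]
(after j=8) a = [-2, 0, -1, 19, 6, 7, 18, 13, 20, 16, 9, 2]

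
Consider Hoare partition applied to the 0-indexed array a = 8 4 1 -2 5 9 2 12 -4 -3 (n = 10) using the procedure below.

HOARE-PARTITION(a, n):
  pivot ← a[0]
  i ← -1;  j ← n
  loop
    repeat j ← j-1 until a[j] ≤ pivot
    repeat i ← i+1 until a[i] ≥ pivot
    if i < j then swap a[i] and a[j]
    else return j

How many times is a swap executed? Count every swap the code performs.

pivot=8
j stops at 9 (-3), i stops at 0 (8); swap ⇒ -3 4 1 -2 5 9 2 12 -4 8
j stops at 8 (-4), i stops at 5 (9); swap ⇒ -3 4 1 -2 5 -4 2 12 9 8
j stops at 6, i stops at 7; i≥j ⇒ return 6. a=-3 4 1 -2 5 -4 2 12 9 8

2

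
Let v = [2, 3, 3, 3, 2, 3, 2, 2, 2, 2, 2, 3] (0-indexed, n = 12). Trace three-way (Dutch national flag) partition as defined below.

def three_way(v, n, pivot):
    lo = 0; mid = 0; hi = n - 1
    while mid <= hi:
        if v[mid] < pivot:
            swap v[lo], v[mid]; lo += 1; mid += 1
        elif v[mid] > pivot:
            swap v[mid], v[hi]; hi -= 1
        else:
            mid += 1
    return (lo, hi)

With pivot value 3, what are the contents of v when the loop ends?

[2, 2, 2, 2, 2, 2, 2, 3, 3, 3, 3, 3]

lo=0 mid=0 hi=11
2<3: swap(0,0), lo=1 mid=1 ⇒ [2, 3, 3, 3, 2, 3, 2, 2, 2, 2, 2, 3]
3=3: mid=2
3=3: mid=3
3=3: mid=4
2<3: swap(1,4), lo=2 mid=5 ⇒ [2, 2, 3, 3, 3, 3, 2, 2, 2, 2, 2, 3]
3=3: mid=6
2<3: swap(2,6), lo=3 mid=7 ⇒ [2, 2, 2, 3, 3, 3, 3, 2, 2, 2, 2, 3]
2<3: swap(3,7), lo=4 mid=8 ⇒ [2, 2, 2, 2, 3, 3, 3, 3, 2, 2, 2, 3]
2<3: swap(4,8), lo=5 mid=9 ⇒ [2, 2, 2, 2, 2, 3, 3, 3, 3, 2, 2, 3]
2<3: swap(5,9), lo=6 mid=10 ⇒ [2, 2, 2, 2, 2, 2, 3, 3, 3, 3, 2, 3]
2<3: swap(6,10), lo=7 mid=11 ⇒ [2, 2, 2, 2, 2, 2, 2, 3, 3, 3, 3, 3]
3=3: mid=12
done. lo=7 hi=11; v=[2, 2, 2, 2, 2, 2, 2, 3, 3, 3, 3, 3]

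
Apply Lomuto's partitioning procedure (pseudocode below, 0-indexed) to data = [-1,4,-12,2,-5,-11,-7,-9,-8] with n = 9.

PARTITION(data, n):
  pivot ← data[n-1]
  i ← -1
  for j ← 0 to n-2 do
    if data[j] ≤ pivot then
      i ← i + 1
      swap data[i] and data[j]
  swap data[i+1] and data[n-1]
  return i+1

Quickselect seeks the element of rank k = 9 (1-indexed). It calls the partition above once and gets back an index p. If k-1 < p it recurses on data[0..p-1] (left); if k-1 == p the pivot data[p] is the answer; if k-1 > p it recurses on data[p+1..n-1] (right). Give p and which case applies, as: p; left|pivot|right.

3; right

pivot = data[8] = -8; i = -1
j=0: data[0]=-1 > -8 → no swap
j=1: data[1]=4 > -8 → no swap
j=2: data[2]=-12 ≤ -8 → i=0, swap data[0],data[2] → [-12,4,-1,2,-5,-11,-7,-9,-8]
j=3: data[3]=2 > -8 → no swap
j=4: data[4]=-5 > -8 → no swap
j=5: data[5]=-11 ≤ -8 → i=1, swap data[1],data[5] → [-12,-11,-1,2,-5,4,-7,-9,-8]
j=6: data[6]=-7 > -8 → no swap
j=7: data[7]=-9 ≤ -8 → i=2, swap data[2],data[7] → [-12,-11,-9,2,-5,4,-7,-1,-8]
final swap data[3],data[8] → [-12,-11,-9,-8,-5,4,-7,-1,2]; return 3
p = 3; k-1 = 8 > 3 ⇒ right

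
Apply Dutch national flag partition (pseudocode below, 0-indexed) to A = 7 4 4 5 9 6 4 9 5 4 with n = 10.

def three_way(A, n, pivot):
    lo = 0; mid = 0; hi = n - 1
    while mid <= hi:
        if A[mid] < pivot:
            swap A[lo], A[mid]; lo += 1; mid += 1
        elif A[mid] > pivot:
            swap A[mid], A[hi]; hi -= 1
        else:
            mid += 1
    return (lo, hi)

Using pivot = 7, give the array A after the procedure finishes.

pivot = 7; lo=0, mid=0, hi=9
A[mid]=7=7: mid=1
A[mid]=4<7: swap A[0],A[1]; lo=1,mid=2 → 4 7 4 5 9 6 4 9 5 4
A[mid]=4<7: swap A[1],A[2]; lo=2,mid=3 → 4 4 7 5 9 6 4 9 5 4
A[mid]=5<7: swap A[2],A[3]; lo=3,mid=4 → 4 4 5 7 9 6 4 9 5 4
A[mid]=9>7: swap A[4],A[9]; hi=8 → 4 4 5 7 4 6 4 9 5 9
A[mid]=4<7: swap A[3],A[4]; lo=4,mid=5 → 4 4 5 4 7 6 4 9 5 9
A[mid]=6<7: swap A[4],A[5]; lo=5,mid=6 → 4 4 5 4 6 7 4 9 5 9
A[mid]=4<7: swap A[5],A[6]; lo=6,mid=7 → 4 4 5 4 6 4 7 9 5 9
A[mid]=9>7: swap A[7],A[8]; hi=7 → 4 4 5 4 6 4 7 5 9 9
A[mid]=5<7: swap A[6],A[7]; lo=7,mid=8 → 4 4 5 4 6 4 5 7 9 9
end: lo=7, hi=7; A = 4 4 5 4 6 4 5 7 9 9

4 4 5 4 6 4 5 7 9 9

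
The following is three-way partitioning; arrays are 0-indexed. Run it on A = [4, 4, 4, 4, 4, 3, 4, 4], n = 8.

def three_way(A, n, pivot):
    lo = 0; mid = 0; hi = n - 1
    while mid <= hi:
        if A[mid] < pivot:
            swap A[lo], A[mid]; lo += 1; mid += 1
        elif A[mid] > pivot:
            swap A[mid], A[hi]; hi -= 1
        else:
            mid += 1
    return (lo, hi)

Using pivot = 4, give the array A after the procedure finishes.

pivot = 4; lo=0, mid=0, hi=7
A[mid]=4=4: mid=1
A[mid]=4=4: mid=2
A[mid]=4=4: mid=3
A[mid]=4=4: mid=4
A[mid]=4=4: mid=5
A[mid]=3<4: swap A[0],A[5]; lo=1,mid=6 → [3, 4, 4, 4, 4, 4, 4, 4]
A[mid]=4=4: mid=7
A[mid]=4=4: mid=8
end: lo=1, hi=7; A = [3, 4, 4, 4, 4, 4, 4, 4]

[3, 4, 4, 4, 4, 4, 4, 4]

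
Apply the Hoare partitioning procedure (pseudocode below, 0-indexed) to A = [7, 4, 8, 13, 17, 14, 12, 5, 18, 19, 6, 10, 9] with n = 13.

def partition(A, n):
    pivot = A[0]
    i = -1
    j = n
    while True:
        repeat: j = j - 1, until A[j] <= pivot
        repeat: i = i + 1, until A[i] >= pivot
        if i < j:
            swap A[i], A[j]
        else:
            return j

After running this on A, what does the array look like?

pivot=7
j stops at 10 (6), i stops at 0 (7); swap ⇒ [6, 4, 8, 13, 17, 14, 12, 5, 18, 19, 7, 10, 9]
j stops at 7 (5), i stops at 2 (8); swap ⇒ [6, 4, 5, 13, 17, 14, 12, 8, 18, 19, 7, 10, 9]
j stops at 2, i stops at 3; i≥j ⇒ return 2. A=[6, 4, 5, 13, 17, 14, 12, 8, 18, 19, 7, 10, 9]

[6, 4, 5, 13, 17, 14, 12, 8, 18, 19, 7, 10, 9]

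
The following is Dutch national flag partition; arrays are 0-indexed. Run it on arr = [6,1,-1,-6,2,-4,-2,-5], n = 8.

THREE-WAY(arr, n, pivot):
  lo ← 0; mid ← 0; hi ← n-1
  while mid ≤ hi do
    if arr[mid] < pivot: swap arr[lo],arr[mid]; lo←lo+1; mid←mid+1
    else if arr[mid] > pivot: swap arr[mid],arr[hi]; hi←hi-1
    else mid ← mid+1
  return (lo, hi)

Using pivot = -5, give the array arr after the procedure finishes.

[-6,-5,-1,2,-4,-2,1,6]

lo=0 mid=0 hi=7
6>-5: swap(0,7), hi=6 ⇒ [-5,1,-1,-6,2,-4,-2,6]
-5=-5: mid=1
1>-5: swap(1,6), hi=5 ⇒ [-5,-2,-1,-6,2,-4,1,6]
-2>-5: swap(1,5), hi=4 ⇒ [-5,-4,-1,-6,2,-2,1,6]
-4>-5: swap(1,4), hi=3 ⇒ [-5,2,-1,-6,-4,-2,1,6]
2>-5: swap(1,3), hi=2 ⇒ [-5,-6,-1,2,-4,-2,1,6]
-6<-5: swap(0,1), lo=1 mid=2 ⇒ [-6,-5,-1,2,-4,-2,1,6]
-1>-5: swap(2,2), hi=1 ⇒ [-6,-5,-1,2,-4,-2,1,6]
done. lo=1 hi=1; arr=[-6,-5,-1,2,-4,-2,1,6]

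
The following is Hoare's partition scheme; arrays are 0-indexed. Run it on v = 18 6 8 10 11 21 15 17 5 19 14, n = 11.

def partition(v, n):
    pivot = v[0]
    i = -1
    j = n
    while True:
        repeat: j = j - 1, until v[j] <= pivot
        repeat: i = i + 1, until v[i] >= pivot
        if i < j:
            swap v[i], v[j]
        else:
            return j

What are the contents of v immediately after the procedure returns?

pivot=18
j stops at 10 (14), i stops at 0 (18); swap ⇒ 14 6 8 10 11 21 15 17 5 19 18
j stops at 8 (5), i stops at 5 (21); swap ⇒ 14 6 8 10 11 5 15 17 21 19 18
j stops at 7, i stops at 8; i≥j ⇒ return 7. v=14 6 8 10 11 5 15 17 21 19 18

14 6 8 10 11 5 15 17 21 19 18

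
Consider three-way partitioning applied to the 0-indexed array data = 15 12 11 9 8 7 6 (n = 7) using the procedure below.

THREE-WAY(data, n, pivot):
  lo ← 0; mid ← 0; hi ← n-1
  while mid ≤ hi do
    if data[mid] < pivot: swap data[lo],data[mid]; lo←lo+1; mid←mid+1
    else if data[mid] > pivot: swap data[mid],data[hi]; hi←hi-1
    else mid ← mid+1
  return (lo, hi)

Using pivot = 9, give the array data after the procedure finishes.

6 7 8 9 11 12 15

pivot = 9; lo=0, mid=0, hi=6
data[mid]=15>9: swap data[0],data[6]; hi=5 → 6 12 11 9 8 7 15
data[mid]=6<9: swap data[0],data[0]; lo=1,mid=1 → 6 12 11 9 8 7 15
data[mid]=12>9: swap data[1],data[5]; hi=4 → 6 7 11 9 8 12 15
data[mid]=7<9: swap data[1],data[1]; lo=2,mid=2 → 6 7 11 9 8 12 15
data[mid]=11>9: swap data[2],data[4]; hi=3 → 6 7 8 9 11 12 15
data[mid]=8<9: swap data[2],data[2]; lo=3,mid=3 → 6 7 8 9 11 12 15
data[mid]=9=9: mid=4
end: lo=3, hi=3; data = 6 7 8 9 11 12 15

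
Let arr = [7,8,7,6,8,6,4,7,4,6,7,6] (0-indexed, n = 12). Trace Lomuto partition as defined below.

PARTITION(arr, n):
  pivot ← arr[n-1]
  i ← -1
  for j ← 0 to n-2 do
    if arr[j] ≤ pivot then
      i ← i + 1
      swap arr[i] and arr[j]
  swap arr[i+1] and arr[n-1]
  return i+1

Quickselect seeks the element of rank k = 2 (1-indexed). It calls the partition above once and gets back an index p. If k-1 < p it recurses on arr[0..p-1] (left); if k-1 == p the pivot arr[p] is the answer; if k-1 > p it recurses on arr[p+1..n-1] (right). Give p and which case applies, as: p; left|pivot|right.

5; left

pivot = arr[11] = 6; i = -1
j=0: arr[0]=7 > 6 → no swap
j=1: arr[1]=8 > 6 → no swap
j=2: arr[2]=7 > 6 → no swap
j=3: arr[3]=6 ≤ 6 → i=0, swap arr[0],arr[3] → [6,8,7,7,8,6,4,7,4,6,7,6]
j=4: arr[4]=8 > 6 → no swap
j=5: arr[5]=6 ≤ 6 → i=1, swap arr[1],arr[5] → [6,6,7,7,8,8,4,7,4,6,7,6]
j=6: arr[6]=4 ≤ 6 → i=2, swap arr[2],arr[6] → [6,6,4,7,8,8,7,7,4,6,7,6]
j=7: arr[7]=7 > 6 → no swap
j=8: arr[8]=4 ≤ 6 → i=3, swap arr[3],arr[8] → [6,6,4,4,8,8,7,7,7,6,7,6]
j=9: arr[9]=6 ≤ 6 → i=4, swap arr[4],arr[9] → [6,6,4,4,6,8,7,7,7,8,7,6]
j=10: arr[10]=7 > 6 → no swap
final swap arr[5],arr[11] → [6,6,4,4,6,6,7,7,7,8,7,8]; return 5
p = 5; k-1 = 1 < 5 ⇒ left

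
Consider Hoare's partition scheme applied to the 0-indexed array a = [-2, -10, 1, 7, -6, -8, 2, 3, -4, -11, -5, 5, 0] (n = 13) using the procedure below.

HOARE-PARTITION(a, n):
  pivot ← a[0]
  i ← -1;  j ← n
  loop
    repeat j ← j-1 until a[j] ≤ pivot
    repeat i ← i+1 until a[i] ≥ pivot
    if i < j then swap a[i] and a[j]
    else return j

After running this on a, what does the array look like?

pivot = a[0] = -2; i = -1, j = 13
j→10 (a[10]=-5≤-2), i→0 (a[0]=-2≥-2); i<j, swap → [-5, -10, 1, 7, -6, -8, 2, 3, -4, -11, -2, 5, 0]
j→9 (a[9]=-11≤-2), i→2 (a[2]=1≥-2); i<j, swap → [-5, -10, -11, 7, -6, -8, 2, 3, -4, 1, -2, 5, 0]
j→8 (a[8]=-4≤-2), i→3 (a[3]=7≥-2); i<j, swap → [-5, -10, -11, -4, -6, -8, 2, 3, 7, 1, -2, 5, 0]
j→5, i→6; i≥j, return j=5. a = [-5, -10, -11, -4, -6, -8, 2, 3, 7, 1, -2, 5, 0]

[-5, -10, -11, -4, -6, -8, 2, 3, 7, 1, -2, 5, 0]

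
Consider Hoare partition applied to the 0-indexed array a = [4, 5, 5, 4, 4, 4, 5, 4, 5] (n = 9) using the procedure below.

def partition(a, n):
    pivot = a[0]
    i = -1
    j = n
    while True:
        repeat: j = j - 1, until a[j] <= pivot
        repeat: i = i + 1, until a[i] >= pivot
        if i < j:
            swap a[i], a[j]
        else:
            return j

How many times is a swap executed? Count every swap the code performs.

pivot = a[0] = 4; i = -1, j = 9
j→7 (a[7]=4≤4), i→0 (a[0]=4≥4); i<j, swap → [4, 5, 5, 4, 4, 4, 5, 4, 5]
j→5 (a[5]=4≤4), i→1 (a[1]=5≥4); i<j, swap → [4, 4, 5, 4, 4, 5, 5, 4, 5]
j→4 (a[4]=4≤4), i→2 (a[2]=5≥4); i<j, swap → [4, 4, 4, 4, 5, 5, 5, 4, 5]
j→3, i→3; i≥j, return j=3. a = [4, 4, 4, 4, 5, 5, 5, 4, 5]

3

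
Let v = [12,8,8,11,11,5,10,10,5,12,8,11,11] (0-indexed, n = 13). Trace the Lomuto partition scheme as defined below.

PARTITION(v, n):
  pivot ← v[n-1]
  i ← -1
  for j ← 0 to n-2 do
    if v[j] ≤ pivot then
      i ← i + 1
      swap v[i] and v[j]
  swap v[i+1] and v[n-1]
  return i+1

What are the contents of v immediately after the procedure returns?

pivot = v[12] = 11; i = -1
j=0: v[0]=12 > 11 → no swap
j=1: v[1]=8 ≤ 11 → i=0, swap v[0],v[1] → [8,12,8,11,11,5,10,10,5,12,8,11,11]
j=2: v[2]=8 ≤ 11 → i=1, swap v[1],v[2] → [8,8,12,11,11,5,10,10,5,12,8,11,11]
j=3: v[3]=11 ≤ 11 → i=2, swap v[2],v[3] → [8,8,11,12,11,5,10,10,5,12,8,11,11]
j=4: v[4]=11 ≤ 11 → i=3, swap v[3],v[4] → [8,8,11,11,12,5,10,10,5,12,8,11,11]
j=5: v[5]=5 ≤ 11 → i=4, swap v[4],v[5] → [8,8,11,11,5,12,10,10,5,12,8,11,11]
j=6: v[6]=10 ≤ 11 → i=5, swap v[5],v[6] → [8,8,11,11,5,10,12,10,5,12,8,11,11]
j=7: v[7]=10 ≤ 11 → i=6, swap v[6],v[7] → [8,8,11,11,5,10,10,12,5,12,8,11,11]
j=8: v[8]=5 ≤ 11 → i=7, swap v[7],v[8] → [8,8,11,11,5,10,10,5,12,12,8,11,11]
j=9: v[9]=12 > 11 → no swap
j=10: v[10]=8 ≤ 11 → i=8, swap v[8],v[10] → [8,8,11,11,5,10,10,5,8,12,12,11,11]
j=11: v[11]=11 ≤ 11 → i=9, swap v[9],v[11] → [8,8,11,11,5,10,10,5,8,11,12,12,11]
final swap v[10],v[12] → [8,8,11,11,5,10,10,5,8,11,11,12,12]; return 10

[8,8,11,11,5,10,10,5,8,11,11,12,12]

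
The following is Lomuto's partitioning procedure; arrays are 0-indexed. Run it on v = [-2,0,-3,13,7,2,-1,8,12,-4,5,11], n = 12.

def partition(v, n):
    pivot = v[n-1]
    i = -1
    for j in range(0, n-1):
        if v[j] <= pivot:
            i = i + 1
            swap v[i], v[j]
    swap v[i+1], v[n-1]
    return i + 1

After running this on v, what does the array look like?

[-2,0,-3,7,2,-1,8,-4,5,11,12,13]

pivot=11, i=-1
j=0: -2≤11, i=0, swap(0,0) ⇒ [-2,0,-3,13,7,2,-1,8,12,-4,5,11]
j=1: 0≤11, i=1, swap(1,1) ⇒ [-2,0,-3,13,7,2,-1,8,12,-4,5,11]
j=2: -3≤11, i=2, swap(2,2) ⇒ [-2,0,-3,13,7,2,-1,8,12,-4,5,11]
j=3: 13>11, skip
j=4: 7≤11, i=3, swap(3,4) ⇒ [-2,0,-3,7,13,2,-1,8,12,-4,5,11]
j=5: 2≤11, i=4, swap(4,5) ⇒ [-2,0,-3,7,2,13,-1,8,12,-4,5,11]
j=6: -1≤11, i=5, swap(5,6) ⇒ [-2,0,-3,7,2,-1,13,8,12,-4,5,11]
j=7: 8≤11, i=6, swap(6,7) ⇒ [-2,0,-3,7,2,-1,8,13,12,-4,5,11]
j=8: 12>11, skip
j=9: -4≤11, i=7, swap(7,9) ⇒ [-2,0,-3,7,2,-1,8,-4,12,13,5,11]
j=10: 5≤11, i=8, swap(8,10) ⇒ [-2,0,-3,7,2,-1,8,-4,5,13,12,11]
swap(9,11) ⇒ [-2,0,-3,7,2,-1,8,-4,5,11,12,13]; return 9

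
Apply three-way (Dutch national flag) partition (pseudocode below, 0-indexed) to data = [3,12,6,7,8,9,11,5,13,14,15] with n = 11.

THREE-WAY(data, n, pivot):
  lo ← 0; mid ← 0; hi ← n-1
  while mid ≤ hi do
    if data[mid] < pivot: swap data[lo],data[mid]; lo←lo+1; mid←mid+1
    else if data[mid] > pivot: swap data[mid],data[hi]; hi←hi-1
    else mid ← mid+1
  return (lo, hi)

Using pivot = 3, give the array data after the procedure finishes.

[3,6,7,8,9,11,5,13,14,15,12]

lo=0 mid=0 hi=10
3=3: mid=1
12>3: swap(1,10), hi=9 ⇒ [3,15,6,7,8,9,11,5,13,14,12]
15>3: swap(1,9), hi=8 ⇒ [3,14,6,7,8,9,11,5,13,15,12]
14>3: swap(1,8), hi=7 ⇒ [3,13,6,7,8,9,11,5,14,15,12]
13>3: swap(1,7), hi=6 ⇒ [3,5,6,7,8,9,11,13,14,15,12]
5>3: swap(1,6), hi=5 ⇒ [3,11,6,7,8,9,5,13,14,15,12]
11>3: swap(1,5), hi=4 ⇒ [3,9,6,7,8,11,5,13,14,15,12]
9>3: swap(1,4), hi=3 ⇒ [3,8,6,7,9,11,5,13,14,15,12]
8>3: swap(1,3), hi=2 ⇒ [3,7,6,8,9,11,5,13,14,15,12]
7>3: swap(1,2), hi=1 ⇒ [3,6,7,8,9,11,5,13,14,15,12]
6>3: swap(1,1), hi=0 ⇒ [3,6,7,8,9,11,5,13,14,15,12]
done. lo=0 hi=0; data=[3,6,7,8,9,11,5,13,14,15,12]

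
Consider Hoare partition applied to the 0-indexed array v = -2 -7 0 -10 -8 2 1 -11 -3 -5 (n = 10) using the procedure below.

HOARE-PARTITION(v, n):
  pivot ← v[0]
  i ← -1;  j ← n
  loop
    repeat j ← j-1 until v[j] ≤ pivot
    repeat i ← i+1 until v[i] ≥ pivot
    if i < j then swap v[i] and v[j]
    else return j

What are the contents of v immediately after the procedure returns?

-5 -7 -3 -10 -8 -11 1 2 0 -2

pivot = v[0] = -2; i = -1, j = 10
j→9 (v[9]=-5≤-2), i→0 (v[0]=-2≥-2); i<j, swap → -5 -7 0 -10 -8 2 1 -11 -3 -2
j→8 (v[8]=-3≤-2), i→2 (v[2]=0≥-2); i<j, swap → -5 -7 -3 -10 -8 2 1 -11 0 -2
j→7 (v[7]=-11≤-2), i→5 (v[5]=2≥-2); i<j, swap → -5 -7 -3 -10 -8 -11 1 2 0 -2
j→5, i→6; i≥j, return j=5. v = -5 -7 -3 -10 -8 -11 1 2 0 -2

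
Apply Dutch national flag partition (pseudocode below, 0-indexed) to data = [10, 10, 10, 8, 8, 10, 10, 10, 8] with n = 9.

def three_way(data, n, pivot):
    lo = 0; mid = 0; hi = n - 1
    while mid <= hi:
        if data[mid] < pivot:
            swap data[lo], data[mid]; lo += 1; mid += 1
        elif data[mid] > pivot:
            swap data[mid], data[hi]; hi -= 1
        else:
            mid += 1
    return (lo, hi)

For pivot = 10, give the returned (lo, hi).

lo=0 mid=0 hi=8
10=10: mid=1
10=10: mid=2
10=10: mid=3
8<10: swap(0,3), lo=1 mid=4 ⇒ [8, 10, 10, 10, 8, 10, 10, 10, 8]
8<10: swap(1,4), lo=2 mid=5 ⇒ [8, 8, 10, 10, 10, 10, 10, 10, 8]
10=10: mid=6
10=10: mid=7
10=10: mid=8
8<10: swap(2,8), lo=3 mid=9 ⇒ [8, 8, 8, 10, 10, 10, 10, 10, 10]
done. lo=3 hi=8; data=[8, 8, 8, 10, 10, 10, 10, 10, 10]

(3, 8)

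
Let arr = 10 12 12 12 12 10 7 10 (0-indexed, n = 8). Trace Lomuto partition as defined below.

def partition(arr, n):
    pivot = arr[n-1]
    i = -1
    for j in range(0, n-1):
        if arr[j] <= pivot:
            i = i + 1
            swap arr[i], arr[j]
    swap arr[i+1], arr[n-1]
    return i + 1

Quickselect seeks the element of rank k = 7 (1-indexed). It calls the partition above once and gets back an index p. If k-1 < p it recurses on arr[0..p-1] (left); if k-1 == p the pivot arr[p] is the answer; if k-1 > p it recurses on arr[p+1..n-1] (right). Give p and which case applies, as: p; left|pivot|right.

pivot = arr[7] = 10; i = -1
j=0: arr[0]=10 ≤ 10 → i=0, swap arr[0],arr[0] (no change) → 10 12 12 12 12 10 7 10
j=1: arr[1]=12 > 10 → no swap
j=2: arr[2]=12 > 10 → no swap
j=3: arr[3]=12 > 10 → no swap
j=4: arr[4]=12 > 10 → no swap
j=5: arr[5]=10 ≤ 10 → i=1, swap arr[1],arr[5] → 10 10 12 12 12 12 7 10
j=6: arr[6]=7 ≤ 10 → i=2, swap arr[2],arr[6] → 10 10 7 12 12 12 12 10
final swap arr[3],arr[7] → 10 10 7 10 12 12 12 12; return 3
p = 3; k-1 = 6 > 3 ⇒ right

3; right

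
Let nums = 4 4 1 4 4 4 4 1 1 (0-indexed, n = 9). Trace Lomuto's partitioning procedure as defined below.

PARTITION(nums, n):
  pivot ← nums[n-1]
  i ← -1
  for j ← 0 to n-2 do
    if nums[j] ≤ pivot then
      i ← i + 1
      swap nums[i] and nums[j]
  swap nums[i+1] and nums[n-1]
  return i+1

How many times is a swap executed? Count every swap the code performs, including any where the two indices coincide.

pivot = nums[8] = 1; i = -1
j=0: nums[0]=4 > 1 → no swap
j=1: nums[1]=4 > 1 → no swap
j=2: nums[2]=1 ≤ 1 → i=0, swap nums[0],nums[2] → 1 4 4 4 4 4 4 1 1
j=3: nums[3]=4 > 1 → no swap
j=4: nums[4]=4 > 1 → no swap
j=5: nums[5]=4 > 1 → no swap
j=6: nums[6]=4 > 1 → no swap
j=7: nums[7]=1 ≤ 1 → i=1, swap nums[1],nums[7] → 1 1 4 4 4 4 4 4 1
final swap nums[2],nums[8] → 1 1 1 4 4 4 4 4 4; return 2

3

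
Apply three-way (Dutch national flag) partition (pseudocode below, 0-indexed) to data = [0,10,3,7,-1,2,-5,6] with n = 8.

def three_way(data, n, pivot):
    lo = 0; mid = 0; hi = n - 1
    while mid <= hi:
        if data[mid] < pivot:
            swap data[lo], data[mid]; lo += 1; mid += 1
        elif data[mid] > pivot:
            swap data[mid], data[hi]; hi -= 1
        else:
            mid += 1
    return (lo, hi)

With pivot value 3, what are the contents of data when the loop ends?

pivot = 3; lo=0, mid=0, hi=7
data[mid]=0<3: swap data[0],data[0]; lo=1,mid=1 → [0,10,3,7,-1,2,-5,6]
data[mid]=10>3: swap data[1],data[7]; hi=6 → [0,6,3,7,-1,2,-5,10]
data[mid]=6>3: swap data[1],data[6]; hi=5 → [0,-5,3,7,-1,2,6,10]
data[mid]=-5<3: swap data[1],data[1]; lo=2,mid=2 → [0,-5,3,7,-1,2,6,10]
data[mid]=3=3: mid=3
data[mid]=7>3: swap data[3],data[5]; hi=4 → [0,-5,3,2,-1,7,6,10]
data[mid]=2<3: swap data[2],data[3]; lo=3,mid=4 → [0,-5,2,3,-1,7,6,10]
data[mid]=-1<3: swap data[3],data[4]; lo=4,mid=5 → [0,-5,2,-1,3,7,6,10]
end: lo=4, hi=4; data = [0,-5,2,-1,3,7,6,10]

[0,-5,2,-1,3,7,6,10]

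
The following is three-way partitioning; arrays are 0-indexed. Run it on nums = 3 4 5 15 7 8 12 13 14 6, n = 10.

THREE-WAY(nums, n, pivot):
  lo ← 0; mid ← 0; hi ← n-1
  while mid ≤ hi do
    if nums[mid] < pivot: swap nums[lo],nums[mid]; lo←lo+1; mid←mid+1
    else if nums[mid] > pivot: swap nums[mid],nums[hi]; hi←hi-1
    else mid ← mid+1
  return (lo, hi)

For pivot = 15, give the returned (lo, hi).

pivot = 15; lo=0, mid=0, hi=9
nums[mid]=3<15: swap nums[0],nums[0]; lo=1,mid=1 → 3 4 5 15 7 8 12 13 14 6
nums[mid]=4<15: swap nums[1],nums[1]; lo=2,mid=2 → 3 4 5 15 7 8 12 13 14 6
nums[mid]=5<15: swap nums[2],nums[2]; lo=3,mid=3 → 3 4 5 15 7 8 12 13 14 6
nums[mid]=15=15: mid=4
nums[mid]=7<15: swap nums[3],nums[4]; lo=4,mid=5 → 3 4 5 7 15 8 12 13 14 6
nums[mid]=8<15: swap nums[4],nums[5]; lo=5,mid=6 → 3 4 5 7 8 15 12 13 14 6
nums[mid]=12<15: swap nums[5],nums[6]; lo=6,mid=7 → 3 4 5 7 8 12 15 13 14 6
nums[mid]=13<15: swap nums[6],nums[7]; lo=7,mid=8 → 3 4 5 7 8 12 13 15 14 6
nums[mid]=14<15: swap nums[7],nums[8]; lo=8,mid=9 → 3 4 5 7 8 12 13 14 15 6
nums[mid]=6<15: swap nums[8],nums[9]; lo=9,mid=10 → 3 4 5 7 8 12 13 14 6 15
end: lo=9, hi=9; nums = 3 4 5 7 8 12 13 14 6 15

(9, 9)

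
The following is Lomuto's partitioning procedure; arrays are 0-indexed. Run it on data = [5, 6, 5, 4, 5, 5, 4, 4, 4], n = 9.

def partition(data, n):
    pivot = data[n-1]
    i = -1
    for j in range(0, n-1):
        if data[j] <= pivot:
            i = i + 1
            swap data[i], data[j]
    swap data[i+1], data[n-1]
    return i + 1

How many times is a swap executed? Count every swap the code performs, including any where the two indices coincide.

4

pivot = data[8] = 4; i = -1
j=0: data[0]=5 > 4 → no swap
j=1: data[1]=6 > 4 → no swap
j=2: data[2]=5 > 4 → no swap
j=3: data[3]=4 ≤ 4 → i=0, swap data[0],data[3] → [4, 6, 5, 5, 5, 5, 4, 4, 4]
j=4: data[4]=5 > 4 → no swap
j=5: data[5]=5 > 4 → no swap
j=6: data[6]=4 ≤ 4 → i=1, swap data[1],data[6] → [4, 4, 5, 5, 5, 5, 6, 4, 4]
j=7: data[7]=4 ≤ 4 → i=2, swap data[2],data[7] → [4, 4, 4, 5, 5, 5, 6, 5, 4]
final swap data[3],data[8] → [4, 4, 4, 4, 5, 5, 6, 5, 5]; return 3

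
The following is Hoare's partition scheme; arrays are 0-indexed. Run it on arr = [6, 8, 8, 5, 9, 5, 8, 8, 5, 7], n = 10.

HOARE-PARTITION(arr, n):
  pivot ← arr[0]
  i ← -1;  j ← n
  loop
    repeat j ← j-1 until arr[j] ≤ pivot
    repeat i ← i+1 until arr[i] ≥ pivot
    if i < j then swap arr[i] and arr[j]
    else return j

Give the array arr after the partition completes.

[5, 5, 5, 8, 9, 8, 8, 8, 6, 7]

pivot=6
j stops at 8 (5), i stops at 0 (6); swap ⇒ [5, 8, 8, 5, 9, 5, 8, 8, 6, 7]
j stops at 5 (5), i stops at 1 (8); swap ⇒ [5, 5, 8, 5, 9, 8, 8, 8, 6, 7]
j stops at 3 (5), i stops at 2 (8); swap ⇒ [5, 5, 5, 8, 9, 8, 8, 8, 6, 7]
j stops at 2, i stops at 3; i≥j ⇒ return 2. arr=[5, 5, 5, 8, 9, 8, 8, 8, 6, 7]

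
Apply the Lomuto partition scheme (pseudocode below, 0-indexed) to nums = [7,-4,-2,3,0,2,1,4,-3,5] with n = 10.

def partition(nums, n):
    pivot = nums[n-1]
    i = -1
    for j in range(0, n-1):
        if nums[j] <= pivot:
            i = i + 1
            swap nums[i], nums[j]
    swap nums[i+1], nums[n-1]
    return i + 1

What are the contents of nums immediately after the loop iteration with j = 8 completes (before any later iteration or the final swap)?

pivot=5, i=-1
j=0: 7>5, skip
j=1: -4≤5, i=0, swap(0,1) ⇒ [-4,7,-2,3,0,2,1,4,-3,5]
j=2: -2≤5, i=1, swap(1,2) ⇒ [-4,-2,7,3,0,2,1,4,-3,5]
j=3: 3≤5, i=2, swap(2,3) ⇒ [-4,-2,3,7,0,2,1,4,-3,5]
j=4: 0≤5, i=3, swap(3,4) ⇒ [-4,-2,3,0,7,2,1,4,-3,5]
j=5: 2≤5, i=4, swap(4,5) ⇒ [-4,-2,3,0,2,7,1,4,-3,5]
j=6: 1≤5, i=5, swap(5,6) ⇒ [-4,-2,3,0,2,1,7,4,-3,5]
j=7: 4≤5, i=6, swap(6,7) ⇒ [-4,-2,3,0,2,1,4,7,-3,5]
j=8: -3≤5, i=7, swap(7,8) ⇒ [-4,-2,3,0,2,1,4,-3,7,5]
(after j=8) nums = [-4,-2,3,0,2,1,4,-3,7,5]

[-4,-2,3,0,2,1,4,-3,7,5]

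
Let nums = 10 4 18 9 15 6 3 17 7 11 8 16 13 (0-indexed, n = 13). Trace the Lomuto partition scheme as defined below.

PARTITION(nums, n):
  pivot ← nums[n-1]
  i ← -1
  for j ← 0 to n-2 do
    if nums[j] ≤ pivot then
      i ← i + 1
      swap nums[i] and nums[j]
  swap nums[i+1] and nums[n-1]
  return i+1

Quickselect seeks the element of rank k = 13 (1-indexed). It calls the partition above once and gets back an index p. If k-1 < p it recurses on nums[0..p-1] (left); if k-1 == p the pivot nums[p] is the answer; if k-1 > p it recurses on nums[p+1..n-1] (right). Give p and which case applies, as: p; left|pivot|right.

8; right

pivot = nums[12] = 13; i = -1
j=0: nums[0]=10 ≤ 13 → i=0, swap nums[0],nums[0] (no change) → 10 4 18 9 15 6 3 17 7 11 8 16 13
j=1: nums[1]=4 ≤ 13 → i=1, swap nums[1],nums[1] (no change) → 10 4 18 9 15 6 3 17 7 11 8 16 13
j=2: nums[2]=18 > 13 → no swap
j=3: nums[3]=9 ≤ 13 → i=2, swap nums[2],nums[3] → 10 4 9 18 15 6 3 17 7 11 8 16 13
j=4: nums[4]=15 > 13 → no swap
j=5: nums[5]=6 ≤ 13 → i=3, swap nums[3],nums[5] → 10 4 9 6 15 18 3 17 7 11 8 16 13
j=6: nums[6]=3 ≤ 13 → i=4, swap nums[4],nums[6] → 10 4 9 6 3 18 15 17 7 11 8 16 13
j=7: nums[7]=17 > 13 → no swap
j=8: nums[8]=7 ≤ 13 → i=5, swap nums[5],nums[8] → 10 4 9 6 3 7 15 17 18 11 8 16 13
j=9: nums[9]=11 ≤ 13 → i=6, swap nums[6],nums[9] → 10 4 9 6 3 7 11 17 18 15 8 16 13
j=10: nums[10]=8 ≤ 13 → i=7, swap nums[7],nums[10] → 10 4 9 6 3 7 11 8 18 15 17 16 13
j=11: nums[11]=16 > 13 → no swap
final swap nums[8],nums[12] → 10 4 9 6 3 7 11 8 13 15 17 16 18; return 8
p = 8; k-1 = 12 > 8 ⇒ right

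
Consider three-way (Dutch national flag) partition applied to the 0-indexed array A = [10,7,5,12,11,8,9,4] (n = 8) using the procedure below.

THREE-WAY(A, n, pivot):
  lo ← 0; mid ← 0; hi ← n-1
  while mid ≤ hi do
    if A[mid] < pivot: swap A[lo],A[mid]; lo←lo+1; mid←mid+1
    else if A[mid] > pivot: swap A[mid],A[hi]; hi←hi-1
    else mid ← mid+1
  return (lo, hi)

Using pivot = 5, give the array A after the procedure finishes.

pivot = 5; lo=0, mid=0, hi=7
A[mid]=10>5: swap A[0],A[7]; hi=6 → [4,7,5,12,11,8,9,10]
A[mid]=4<5: swap A[0],A[0]; lo=1,mid=1 → [4,7,5,12,11,8,9,10]
A[mid]=7>5: swap A[1],A[6]; hi=5 → [4,9,5,12,11,8,7,10]
A[mid]=9>5: swap A[1],A[5]; hi=4 → [4,8,5,12,11,9,7,10]
A[mid]=8>5: swap A[1],A[4]; hi=3 → [4,11,5,12,8,9,7,10]
A[mid]=11>5: swap A[1],A[3]; hi=2 → [4,12,5,11,8,9,7,10]
A[mid]=12>5: swap A[1],A[2]; hi=1 → [4,5,12,11,8,9,7,10]
A[mid]=5=5: mid=2
end: lo=1, hi=1; A = [4,5,12,11,8,9,7,10]

[4,5,12,11,8,9,7,10]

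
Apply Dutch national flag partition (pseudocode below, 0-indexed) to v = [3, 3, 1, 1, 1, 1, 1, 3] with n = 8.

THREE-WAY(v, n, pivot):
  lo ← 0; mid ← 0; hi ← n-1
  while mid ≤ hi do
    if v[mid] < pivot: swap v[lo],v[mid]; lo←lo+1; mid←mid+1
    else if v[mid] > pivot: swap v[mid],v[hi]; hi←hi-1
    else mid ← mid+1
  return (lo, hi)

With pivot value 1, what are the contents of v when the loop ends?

[1, 1, 1, 1, 1, 3, 3, 3]

lo=0 mid=0 hi=7
3>1: swap(0,7), hi=6 ⇒ [3, 3, 1, 1, 1, 1, 1, 3]
3>1: swap(0,6), hi=5 ⇒ [1, 3, 1, 1, 1, 1, 3, 3]
1=1: mid=1
3>1: swap(1,5), hi=4 ⇒ [1, 1, 1, 1, 1, 3, 3, 3]
1=1: mid=2
1=1: mid=3
1=1: mid=4
1=1: mid=5
done. lo=0 hi=4; v=[1, 1, 1, 1, 1, 3, 3, 3]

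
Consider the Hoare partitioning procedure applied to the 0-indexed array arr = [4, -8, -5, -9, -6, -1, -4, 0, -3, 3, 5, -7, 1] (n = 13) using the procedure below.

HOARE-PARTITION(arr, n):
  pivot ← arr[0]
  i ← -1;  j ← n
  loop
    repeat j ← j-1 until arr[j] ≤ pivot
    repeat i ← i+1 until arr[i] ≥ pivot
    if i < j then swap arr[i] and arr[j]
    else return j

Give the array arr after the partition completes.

pivot=4
j stops at 12 (1), i stops at 0 (4); swap ⇒ [1, -8, -5, -9, -6, -1, -4, 0, -3, 3, 5, -7, 4]
j stops at 11 (-7), i stops at 10 (5); swap ⇒ [1, -8, -5, -9, -6, -1, -4, 0, -3, 3, -7, 5, 4]
j stops at 10, i stops at 11; i≥j ⇒ return 10. arr=[1, -8, -5, -9, -6, -1, -4, 0, -3, 3, -7, 5, 4]

[1, -8, -5, -9, -6, -1, -4, 0, -3, 3, -7, 5, 4]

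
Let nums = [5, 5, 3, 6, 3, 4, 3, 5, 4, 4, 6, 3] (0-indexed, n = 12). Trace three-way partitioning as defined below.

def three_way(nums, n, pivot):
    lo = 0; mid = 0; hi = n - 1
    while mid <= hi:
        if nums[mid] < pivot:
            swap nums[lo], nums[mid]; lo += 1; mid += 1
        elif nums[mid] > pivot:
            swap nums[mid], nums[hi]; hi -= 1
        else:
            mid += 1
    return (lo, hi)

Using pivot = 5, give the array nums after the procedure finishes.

[3, 3, 3, 4, 3, 4, 4, 5, 5, 5, 6, 6]

pivot = 5; lo=0, mid=0, hi=11
nums[mid]=5=5: mid=1
nums[mid]=5=5: mid=2
nums[mid]=3<5: swap nums[0],nums[2]; lo=1,mid=3 → [3, 5, 5, 6, 3, 4, 3, 5, 4, 4, 6, 3]
nums[mid]=6>5: swap nums[3],nums[11]; hi=10 → [3, 5, 5, 3, 3, 4, 3, 5, 4, 4, 6, 6]
nums[mid]=3<5: swap nums[1],nums[3]; lo=2,mid=4 → [3, 3, 5, 5, 3, 4, 3, 5, 4, 4, 6, 6]
nums[mid]=3<5: swap nums[2],nums[4]; lo=3,mid=5 → [3, 3, 3, 5, 5, 4, 3, 5, 4, 4, 6, 6]
nums[mid]=4<5: swap nums[3],nums[5]; lo=4,mid=6 → [3, 3, 3, 4, 5, 5, 3, 5, 4, 4, 6, 6]
nums[mid]=3<5: swap nums[4],nums[6]; lo=5,mid=7 → [3, 3, 3, 4, 3, 5, 5, 5, 4, 4, 6, 6]
nums[mid]=5=5: mid=8
nums[mid]=4<5: swap nums[5],nums[8]; lo=6,mid=9 → [3, 3, 3, 4, 3, 4, 5, 5, 5, 4, 6, 6]
nums[mid]=4<5: swap nums[6],nums[9]; lo=7,mid=10 → [3, 3, 3, 4, 3, 4, 4, 5, 5, 5, 6, 6]
nums[mid]=6>5: swap nums[10],nums[10]; hi=9 → [3, 3, 3, 4, 3, 4, 4, 5, 5, 5, 6, 6]
end: lo=7, hi=9; nums = [3, 3, 3, 4, 3, 4, 4, 5, 5, 5, 6, 6]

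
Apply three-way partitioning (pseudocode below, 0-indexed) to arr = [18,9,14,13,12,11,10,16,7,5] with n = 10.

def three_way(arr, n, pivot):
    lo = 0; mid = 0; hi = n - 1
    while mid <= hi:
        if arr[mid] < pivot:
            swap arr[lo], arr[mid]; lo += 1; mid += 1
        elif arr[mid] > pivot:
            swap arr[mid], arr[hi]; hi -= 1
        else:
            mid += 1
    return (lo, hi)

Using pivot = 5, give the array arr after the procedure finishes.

[5,14,13,12,11,10,16,7,9,18]

pivot = 5; lo=0, mid=0, hi=9
arr[mid]=18>5: swap arr[0],arr[9]; hi=8 → [5,9,14,13,12,11,10,16,7,18]
arr[mid]=5=5: mid=1
arr[mid]=9>5: swap arr[1],arr[8]; hi=7 → [5,7,14,13,12,11,10,16,9,18]
arr[mid]=7>5: swap arr[1],arr[7]; hi=6 → [5,16,14,13,12,11,10,7,9,18]
arr[mid]=16>5: swap arr[1],arr[6]; hi=5 → [5,10,14,13,12,11,16,7,9,18]
arr[mid]=10>5: swap arr[1],arr[5]; hi=4 → [5,11,14,13,12,10,16,7,9,18]
arr[mid]=11>5: swap arr[1],arr[4]; hi=3 → [5,12,14,13,11,10,16,7,9,18]
arr[mid]=12>5: swap arr[1],arr[3]; hi=2 → [5,13,14,12,11,10,16,7,9,18]
arr[mid]=13>5: swap arr[1],arr[2]; hi=1 → [5,14,13,12,11,10,16,7,9,18]
arr[mid]=14>5: swap arr[1],arr[1]; hi=0 → [5,14,13,12,11,10,16,7,9,18]
end: lo=0, hi=0; arr = [5,14,13,12,11,10,16,7,9,18]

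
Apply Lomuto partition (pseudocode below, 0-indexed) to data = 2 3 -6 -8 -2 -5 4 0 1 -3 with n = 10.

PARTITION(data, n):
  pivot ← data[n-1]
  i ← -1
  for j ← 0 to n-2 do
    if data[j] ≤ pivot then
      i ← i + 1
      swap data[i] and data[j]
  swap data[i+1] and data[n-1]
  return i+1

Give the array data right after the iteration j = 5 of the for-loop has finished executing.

-6 -8 -5 3 -2 2 4 0 1 -3

pivot=-3, i=-1
j=0: 2>-3, skip
j=1: 3>-3, skip
j=2: -6≤-3, i=0, swap(0,2) ⇒ -6 3 2 -8 -2 -5 4 0 1 -3
j=3: -8≤-3, i=1, swap(1,3) ⇒ -6 -8 2 3 -2 -5 4 0 1 -3
j=4: -2>-3, skip
j=5: -5≤-3, i=2, swap(2,5) ⇒ -6 -8 -5 3 -2 2 4 0 1 -3
(after j=5) data = -6 -8 -5 3 -2 2 4 0 1 -3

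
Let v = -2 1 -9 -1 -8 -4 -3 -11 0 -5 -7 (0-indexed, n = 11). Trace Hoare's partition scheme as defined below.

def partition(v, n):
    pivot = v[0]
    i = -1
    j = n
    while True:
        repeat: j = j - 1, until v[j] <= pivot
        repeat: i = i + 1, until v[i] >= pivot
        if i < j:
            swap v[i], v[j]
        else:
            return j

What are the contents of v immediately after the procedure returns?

-7 -5 -9 -11 -8 -4 -3 -1 0 1 -2

pivot=-2
j stops at 10 (-7), i stops at 0 (-2); swap ⇒ -7 1 -9 -1 -8 -4 -3 -11 0 -5 -2
j stops at 9 (-5), i stops at 1 (1); swap ⇒ -7 -5 -9 -1 -8 -4 -3 -11 0 1 -2
j stops at 7 (-11), i stops at 3 (-1); swap ⇒ -7 -5 -9 -11 -8 -4 -3 -1 0 1 -2
j stops at 6, i stops at 7; i≥j ⇒ return 6. v=-7 -5 -9 -11 -8 -4 -3 -1 0 1 -2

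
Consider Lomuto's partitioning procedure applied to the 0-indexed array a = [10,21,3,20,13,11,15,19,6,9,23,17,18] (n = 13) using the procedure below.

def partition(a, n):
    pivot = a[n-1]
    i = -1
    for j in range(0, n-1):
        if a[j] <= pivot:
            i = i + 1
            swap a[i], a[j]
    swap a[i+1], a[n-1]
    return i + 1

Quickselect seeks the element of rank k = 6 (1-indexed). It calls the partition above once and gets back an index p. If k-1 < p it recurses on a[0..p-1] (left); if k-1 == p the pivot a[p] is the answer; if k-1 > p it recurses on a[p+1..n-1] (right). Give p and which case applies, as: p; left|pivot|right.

8; left

pivot=18, i=-1
j=0: 10≤18, i=0, swap(0,0) ⇒ [10,21,3,20,13,11,15,19,6,9,23,17,18]
j=1: 21>18, skip
j=2: 3≤18, i=1, swap(1,2) ⇒ [10,3,21,20,13,11,15,19,6,9,23,17,18]
j=3: 20>18, skip
j=4: 13≤18, i=2, swap(2,4) ⇒ [10,3,13,20,21,11,15,19,6,9,23,17,18]
j=5: 11≤18, i=3, swap(3,5) ⇒ [10,3,13,11,21,20,15,19,6,9,23,17,18]
j=6: 15≤18, i=4, swap(4,6) ⇒ [10,3,13,11,15,20,21,19,6,9,23,17,18]
j=7: 19>18, skip
j=8: 6≤18, i=5, swap(5,8) ⇒ [10,3,13,11,15,6,21,19,20,9,23,17,18]
j=9: 9≤18, i=6, swap(6,9) ⇒ [10,3,13,11,15,6,9,19,20,21,23,17,18]
j=10: 23>18, skip
j=11: 17≤18, i=7, swap(7,11) ⇒ [10,3,13,11,15,6,9,17,20,21,23,19,18]
swap(8,12) ⇒ [10,3,13,11,15,6,9,17,18,21,23,19,20]; return 8
p = 8; k-1 = 5 < 8 ⇒ left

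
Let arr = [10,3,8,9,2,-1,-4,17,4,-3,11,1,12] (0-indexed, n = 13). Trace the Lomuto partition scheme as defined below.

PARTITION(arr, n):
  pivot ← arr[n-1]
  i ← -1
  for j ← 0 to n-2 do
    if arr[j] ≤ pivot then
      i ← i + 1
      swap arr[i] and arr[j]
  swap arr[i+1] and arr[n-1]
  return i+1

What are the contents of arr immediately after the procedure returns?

[10,3,8,9,2,-1,-4,4,-3,11,1,12,17]

pivot = arr[12] = 12; i = -1
j=0: arr[0]=10 ≤ 12 → i=0, swap arr[0],arr[0] (no change) → [10,3,8,9,2,-1,-4,17,4,-3,11,1,12]
j=1: arr[1]=3 ≤ 12 → i=1, swap arr[1],arr[1] (no change) → [10,3,8,9,2,-1,-4,17,4,-3,11,1,12]
j=2: arr[2]=8 ≤ 12 → i=2, swap arr[2],arr[2] (no change) → [10,3,8,9,2,-1,-4,17,4,-3,11,1,12]
j=3: arr[3]=9 ≤ 12 → i=3, swap arr[3],arr[3] (no change) → [10,3,8,9,2,-1,-4,17,4,-3,11,1,12]
j=4: arr[4]=2 ≤ 12 → i=4, swap arr[4],arr[4] (no change) → [10,3,8,9,2,-1,-4,17,4,-3,11,1,12]
j=5: arr[5]=-1 ≤ 12 → i=5, swap arr[5],arr[5] (no change) → [10,3,8,9,2,-1,-4,17,4,-3,11,1,12]
j=6: arr[6]=-4 ≤ 12 → i=6, swap arr[6],arr[6] (no change) → [10,3,8,9,2,-1,-4,17,4,-3,11,1,12]
j=7: arr[7]=17 > 12 → no swap
j=8: arr[8]=4 ≤ 12 → i=7, swap arr[7],arr[8] → [10,3,8,9,2,-1,-4,4,17,-3,11,1,12]
j=9: arr[9]=-3 ≤ 12 → i=8, swap arr[8],arr[9] → [10,3,8,9,2,-1,-4,4,-3,17,11,1,12]
j=10: arr[10]=11 ≤ 12 → i=9, swap arr[9],arr[10] → [10,3,8,9,2,-1,-4,4,-3,11,17,1,12]
j=11: arr[11]=1 ≤ 12 → i=10, swap arr[10],arr[11] → [10,3,8,9,2,-1,-4,4,-3,11,1,17,12]
final swap arr[11],arr[12] → [10,3,8,9,2,-1,-4,4,-3,11,1,12,17]; return 11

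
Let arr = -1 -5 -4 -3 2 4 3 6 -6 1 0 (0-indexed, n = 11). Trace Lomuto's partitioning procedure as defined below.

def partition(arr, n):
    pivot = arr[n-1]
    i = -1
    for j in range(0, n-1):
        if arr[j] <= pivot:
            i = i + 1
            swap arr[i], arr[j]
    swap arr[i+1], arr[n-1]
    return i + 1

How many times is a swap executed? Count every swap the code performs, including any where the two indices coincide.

6

pivot = arr[10] = 0; i = -1
j=0: arr[0]=-1 ≤ 0 → i=0, swap arr[0],arr[0] (no change) → -1 -5 -4 -3 2 4 3 6 -6 1 0
j=1: arr[1]=-5 ≤ 0 → i=1, swap arr[1],arr[1] (no change) → -1 -5 -4 -3 2 4 3 6 -6 1 0
j=2: arr[2]=-4 ≤ 0 → i=2, swap arr[2],arr[2] (no change) → -1 -5 -4 -3 2 4 3 6 -6 1 0
j=3: arr[3]=-3 ≤ 0 → i=3, swap arr[3],arr[3] (no change) → -1 -5 -4 -3 2 4 3 6 -6 1 0
j=4: arr[4]=2 > 0 → no swap
j=5: arr[5]=4 > 0 → no swap
j=6: arr[6]=3 > 0 → no swap
j=7: arr[7]=6 > 0 → no swap
j=8: arr[8]=-6 ≤ 0 → i=4, swap arr[4],arr[8] → -1 -5 -4 -3 -6 4 3 6 2 1 0
j=9: arr[9]=1 > 0 → no swap
final swap arr[5],arr[10] → -1 -5 -4 -3 -6 0 3 6 2 1 4; return 5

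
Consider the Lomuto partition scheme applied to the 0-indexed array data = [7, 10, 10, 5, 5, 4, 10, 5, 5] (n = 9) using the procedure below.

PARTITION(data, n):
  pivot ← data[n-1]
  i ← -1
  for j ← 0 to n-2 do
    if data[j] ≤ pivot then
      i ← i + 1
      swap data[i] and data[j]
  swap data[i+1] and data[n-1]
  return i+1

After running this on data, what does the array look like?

[5, 5, 4, 5, 5, 10, 10, 7, 10]

pivot = data[8] = 5; i = -1
j=0: data[0]=7 > 5 → no swap
j=1: data[1]=10 > 5 → no swap
j=2: data[2]=10 > 5 → no swap
j=3: data[3]=5 ≤ 5 → i=0, swap data[0],data[3] → [5, 10, 10, 7, 5, 4, 10, 5, 5]
j=4: data[4]=5 ≤ 5 → i=1, swap data[1],data[4] → [5, 5, 10, 7, 10, 4, 10, 5, 5]
j=5: data[5]=4 ≤ 5 → i=2, swap data[2],data[5] → [5, 5, 4, 7, 10, 10, 10, 5, 5]
j=6: data[6]=10 > 5 → no swap
j=7: data[7]=5 ≤ 5 → i=3, swap data[3],data[7] → [5, 5, 4, 5, 10, 10, 10, 7, 5]
final swap data[4],data[8] → [5, 5, 4, 5, 5, 10, 10, 7, 10]; return 4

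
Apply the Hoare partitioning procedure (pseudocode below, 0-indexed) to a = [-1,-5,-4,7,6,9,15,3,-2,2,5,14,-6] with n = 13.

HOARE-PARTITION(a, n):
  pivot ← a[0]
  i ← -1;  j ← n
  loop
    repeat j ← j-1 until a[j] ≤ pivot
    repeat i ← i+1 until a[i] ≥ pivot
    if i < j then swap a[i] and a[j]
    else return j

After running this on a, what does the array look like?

[-6,-5,-4,-2,6,9,15,3,7,2,5,14,-1]

pivot = a[0] = -1; i = -1, j = 13
j→12 (a[12]=-6≤-1), i→0 (a[0]=-1≥-1); i<j, swap → [-6,-5,-4,7,6,9,15,3,-2,2,5,14,-1]
j→8 (a[8]=-2≤-1), i→3 (a[3]=7≥-1); i<j, swap → [-6,-5,-4,-2,6,9,15,3,7,2,5,14,-1]
j→3, i→4; i≥j, return j=3. a = [-6,-5,-4,-2,6,9,15,3,7,2,5,14,-1]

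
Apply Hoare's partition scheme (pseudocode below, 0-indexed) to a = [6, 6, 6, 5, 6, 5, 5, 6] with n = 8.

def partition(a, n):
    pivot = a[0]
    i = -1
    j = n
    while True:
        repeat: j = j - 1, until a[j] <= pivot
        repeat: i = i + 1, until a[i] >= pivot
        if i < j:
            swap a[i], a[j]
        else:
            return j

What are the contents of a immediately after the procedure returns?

pivot = a[0] = 6; i = -1, j = 8
j→7 (a[7]=6≤6), i→0 (a[0]=6≥6); i<j, swap → [6, 6, 6, 5, 6, 5, 5, 6]
j→6 (a[6]=5≤6), i→1 (a[1]=6≥6); i<j, swap → [6, 5, 6, 5, 6, 5, 6, 6]
j→5 (a[5]=5≤6), i→2 (a[2]=6≥6); i<j, swap → [6, 5, 5, 5, 6, 6, 6, 6]
j→4, i→4; i≥j, return j=4. a = [6, 5, 5, 5, 6, 6, 6, 6]

[6, 5, 5, 5, 6, 6, 6, 6]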